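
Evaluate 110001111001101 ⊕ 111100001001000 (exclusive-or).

XOR: 1 when bits differ
  110001111001101
^ 111100001001000
-----------------
  001101110000101
Decimal: 25549 ^ 30792 = 7045



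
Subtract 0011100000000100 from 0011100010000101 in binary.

Method 1 - Direct subtraction (column by column from the right: bit − bit − borrow-in; if negative, add 2 and borrow 1 from the next column):
borrow: 0000000000000000
        0011100010000101
-       0011100000000100
------------------------
        0000000010000001

Method 2 - Add two's complement:
Two's complement of 0011100000000100: invert → 1100011111111011, add 1 → 1100011111111100
  0011100010000101
+ 1100011111111100
------------------
 10000000010000001  (end carry out of the top bit = 1)
Discarding the end carry: 0000000010000001
Decimal check:
  0011100010000101 = 8192 + 4096 + 2048 + 128 + 4 + 1 = 14469
  0011100000000100 = 8192 + 4096 + 2048 + 4 = 14340
  14469 - 14340 = 129, and 0000000010000001 = 128 + 1 = 129 ✓



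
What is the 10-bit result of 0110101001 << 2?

Original: 0110101001 (decimal 425)
Shift left by 2 positions
Append 2 zeros on the right and drop the 2 high bits that overflow the 10-bit width
Result: 1010100100 (decimal 676)
Equivalent: 425 << 2 = 425 × 2^2 = 1700, truncated to 10 bits = 676



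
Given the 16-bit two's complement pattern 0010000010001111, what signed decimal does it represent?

Binary: 0010000010001111
Sign bit: 0 (non-negative)
Read directly as an unsigned value:
0010000010001111 = 8192 + 128 + 8 + 4 + 2 + 1 = 8335
Value: 8335



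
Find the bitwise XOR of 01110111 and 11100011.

XOR: 1 when bits differ
  01110111
^ 11100011
----------
  10010100
Decimal: 119 ^ 227 = 148



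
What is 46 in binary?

Using repeated division by 2:
46 ÷ 2 = 23 remainder 0
23 ÷ 2 = 11 remainder 1
11 ÷ 2 = 5 remainder 1
5 ÷ 2 = 2 remainder 1
2 ÷ 2 = 1 remainder 0
1 ÷ 2 = 0 remainder 1
Reading remainders bottom to top: 101110



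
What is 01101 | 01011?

OR: 1 when either bit is 1
  01101
| 01011
-------
  01111
Decimal: 13 | 11 = 15



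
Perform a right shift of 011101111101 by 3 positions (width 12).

Original: 011101111101 (decimal 1917)
Shift right by 3 positions
Drop the 3 low bits; fill with zeros on the left
Result: 000011101111 (decimal 239)
Equivalent: 1917 >> 3 = 1917 ÷ 2^3 = 239



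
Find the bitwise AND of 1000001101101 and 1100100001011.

AND: 1 only when both bits are 1
  1000001101101
& 1100100001011
---------------
  1000000001001
Decimal: 4205 & 6411 = 4105



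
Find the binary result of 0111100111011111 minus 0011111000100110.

Method 1 - Direct subtraction (column by column from the right: bit − bit − borrow-in; if negative, add 2 and borrow 1 from the next column):
borrow: 0111110001000000
        0111100111011111
-       0011111000100110
------------------------
        0011101110111001

Method 2 - Add two's complement:
Two's complement of 0011111000100110: invert → 1100000111011001, add 1 → 1100000111011010
  0111100111011111
+ 1100000111011010
------------------
 10011101110111001  (end carry out of the top bit = 1)
Discarding the end carry: 0011101110111001
Decimal check:
  0111100111011111 = 16384 + 8192 + 4096 + 2048 + 256 + 128 + 64 + 16 + 8 + 4 + 2 + 1 = 31199
  0011111000100110 = 8192 + 4096 + 2048 + 1024 + 512 + 32 + 4 + 2 = 15910
  31199 - 15910 = 15289, and 0011101110111001 = 8192 + 4096 + 2048 + 512 + 256 + 128 + 32 + 16 + 8 + 1 = 15289 ✓



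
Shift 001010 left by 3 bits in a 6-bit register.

Original: 001010 (decimal 10)
Shift left by 3 positions
Append 3 zeros on the right and drop the 3 high bits that overflow the 6-bit width
Result: 010000 (decimal 16)
Equivalent: 10 << 3 = 10 × 2^3 = 80, truncated to 6 bits = 16



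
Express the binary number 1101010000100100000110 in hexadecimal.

Group into 4-bit nibbles from right:
  0011 = 3
  0101 = 5
  0000 = 0
  1001 = 9
  0000 = 0
  0110 = 6
Result: 350906



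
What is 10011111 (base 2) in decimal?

Sum of powers of 2 for each 1-bit:
2^0 + 2^1 + 2^2 + 2^3 + 2^4 + 2^7
= 1 + 2 + 4 + 8 + 16 + 128
= 159



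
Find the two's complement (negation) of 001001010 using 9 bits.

Original: 001001010
Step 1 - Invert all bits: 110110101
Step 2 - Add 1: 110110110
Verification: 001001010 + 110110110 = 1000000000; discarding the end carry (carry out of the top bit) leaves the 9-bit value 000000000, as required for x + (-x)



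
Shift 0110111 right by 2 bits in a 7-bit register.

Original: 0110111 (decimal 55)
Shift right by 2 positions
Drop the 2 low bits; fill with zeros on the left
Result: 0001101 (decimal 13)
Equivalent: 55 >> 2 = 55 ÷ 2^2 = 13



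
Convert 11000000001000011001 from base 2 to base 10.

Sum of powers of 2 for each 1-bit:
2^0 + 2^3 + 2^4 + 2^9 + 2^18 + 2^19
= 1 + 8 + 16 + 512 + 262144 + 524288
= 786969



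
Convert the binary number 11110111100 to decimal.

Sum of powers of 2 for each 1-bit:
2^2 + 2^3 + 2^4 + 2^5 + 2^7 + 2^8 + 2^9 + 2^10
= 4 + 8 + 16 + 32 + 128 + 256 + 512 + 1024
= 1980



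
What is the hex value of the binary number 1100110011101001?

Group into 4-bit nibbles from right:
  1100 = C
  1100 = C
  1110 = E
  1001 = 9
Result: CCE9



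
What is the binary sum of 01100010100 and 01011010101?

Add column by column from the right: bit + bit + carry-in; write the sum mod 2, carry 1 when the sum is 2 or 3.
carry:  10000101000
        01100010100
+       01011010101
-------------------
       010111101001
(the carry out of the leftmost column, 0, becomes the leading bit)
Decimal check:
  01100010100 = 512 + 256 + 16 + 4 = 788
  01011010101 = 512 + 128 + 64 + 16 + 4 + 1 = 725
  788 + 725 = 1513, and 010111101001 = 1024 + 256 + 128 + 64 + 32 + 8 + 1 = 1513 ✓



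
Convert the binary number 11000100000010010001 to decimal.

Sum of powers of 2 for each 1-bit:
2^0 + 2^4 + 2^7 + 2^14 + 2^18 + 2^19
= 1 + 16 + 128 + 16384 + 262144 + 524288
= 802961



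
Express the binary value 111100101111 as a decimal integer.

Sum of powers of 2 for each 1-bit:
2^0 + 2^1 + 2^2 + 2^3 + 2^5 + 2^8 + 2^9 + 2^10 + 2^11
= 1 + 2 + 4 + 8 + 32 + 256 + 512 + 1024 + 2048
= 3887



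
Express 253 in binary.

Using repeated division by 2:
253 ÷ 2 = 126 remainder 1
126 ÷ 2 = 63 remainder 0
63 ÷ 2 = 31 remainder 1
31 ÷ 2 = 15 remainder 1
15 ÷ 2 = 7 remainder 1
7 ÷ 2 = 3 remainder 1
3 ÷ 2 = 1 remainder 1
1 ÷ 2 = 0 remainder 1
Reading remainders bottom to top: 11111101



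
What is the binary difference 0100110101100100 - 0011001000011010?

Method 1 - Direct subtraction (column by column from the right: bit − bit − borrow-in; if negative, add 2 and borrow 1 from the next column):
borrow: 0110010000110100
        0100110101100100
-       0011001000011010
------------------------
        0001101101001010

Method 2 - Add two's complement:
Two's complement of 0011001000011010: invert → 1100110111100101, add 1 → 1100110111100110
  0100110101100100
+ 1100110111100110
------------------
 10001101101001010  (end carry out of the top bit = 1)
Discarding the end carry: 0001101101001010
Decimal check:
  0100110101100100 = 16384 + 2048 + 1024 + 256 + 64 + 32 + 4 = 19812
  0011001000011010 = 8192 + 4096 + 512 + 16 + 8 + 2 = 12826
  19812 - 12826 = 6986, and 0001101101001010 = 4096 + 2048 + 512 + 256 + 64 + 8 + 2 = 6986 ✓



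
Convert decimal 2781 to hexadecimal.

Using repeated division by 16 (digits 10–15 are A–F):
2781 ÷ 16 = 173 remainder 13 (D)
173 ÷ 16 = 10 remainder 13 (D)
10 ÷ 16 = 0 remainder 10 (A)
Reading remainders bottom to top: ADD



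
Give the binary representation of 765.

Using repeated division by 2:
765 ÷ 2 = 382 remainder 1
382 ÷ 2 = 191 remainder 0
191 ÷ 2 = 95 remainder 1
95 ÷ 2 = 47 remainder 1
47 ÷ 2 = 23 remainder 1
23 ÷ 2 = 11 remainder 1
11 ÷ 2 = 5 remainder 1
5 ÷ 2 = 2 remainder 1
2 ÷ 2 = 1 remainder 0
1 ÷ 2 = 0 remainder 1
Reading remainders bottom to top: 1011111101



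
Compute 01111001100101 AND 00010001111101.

AND: 1 only when both bits are 1
  01111001100101
& 00010001111101
----------------
  00010001100101
Decimal: 7781 & 1149 = 1125



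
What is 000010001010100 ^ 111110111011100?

XOR: 1 when bits differ
  000010001010100
^ 111110111011100
-----------------
  111100110001000
Decimal: 1108 ^ 32220 = 31112



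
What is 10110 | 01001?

OR: 1 when either bit is 1
  10110
| 01001
-------
  11111
Decimal: 22 | 9 = 31



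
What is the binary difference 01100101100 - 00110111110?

Method 1 - Direct subtraction (column by column from the right: bit − bit − borrow-in; if negative, add 2 and borrow 1 from the next column):
borrow: 01111111100
        01100101100
-       00110111110
-------------------
        00101101110

Method 2 - Add two's complement:
Two's complement of 00110111110: invert → 11001000001, add 1 → 11001000010
  01100101100
+ 11001000010
-------------
 100101101110  (end carry out of the top bit = 1)
Discarding the end carry: 00101101110
Decimal check:
  01100101100 = 512 + 256 + 32 + 8 + 4 = 812
  00110111110 = 256 + 128 + 32 + 16 + 8 + 4 + 2 = 446
  812 - 446 = 366, and 00101101110 = 256 + 64 + 32 + 8 + 4 + 2 = 366 ✓



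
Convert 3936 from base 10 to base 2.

Using repeated division by 2:
3936 ÷ 2 = 1968 remainder 0
1968 ÷ 2 = 984 remainder 0
984 ÷ 2 = 492 remainder 0
492 ÷ 2 = 246 remainder 0
246 ÷ 2 = 123 remainder 0
123 ÷ 2 = 61 remainder 1
61 ÷ 2 = 30 remainder 1
30 ÷ 2 = 15 remainder 0
15 ÷ 2 = 7 remainder 1
7 ÷ 2 = 3 remainder 1
3 ÷ 2 = 1 remainder 1
1 ÷ 2 = 0 remainder 1
Reading remainders bottom to top: 111101100000



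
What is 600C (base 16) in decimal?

Expand by place value (powers of 16):
Digit values: C = 12
600C = 6 × 16^3 + 0 × 16^2 + 0 × 16^1 + 12 × 16^0
= 6 × 4096 + 0 × 256 + 0 × 16 + 12 × 1
= 24576 + 0 + 0 + 12
= 24588



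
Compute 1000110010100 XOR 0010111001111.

XOR: 1 when bits differ
  1000110010100
^ 0010111001111
---------------
  1010001011011
Decimal: 4500 ^ 1487 = 5211



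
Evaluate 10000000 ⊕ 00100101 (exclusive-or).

XOR: 1 when bits differ
  10000000
^ 00100101
----------
  10100101
Decimal: 128 ^ 37 = 165



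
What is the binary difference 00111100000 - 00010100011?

Method 1 - Direct subtraction (column by column from the right: bit − bit − borrow-in; if negative, add 2 and borrow 1 from the next column):
borrow: 00001111110
        00111100000
-       00010100011
-------------------
        00100111101

Method 2 - Add two's complement:
Two's complement of 00010100011: invert → 11101011100, add 1 → 11101011101
  00111100000
+ 11101011101
-------------
 100100111101  (end carry out of the top bit = 1)
Discarding the end carry: 00100111101
Decimal check:
  00111100000 = 256 + 128 + 64 + 32 = 480
  00010100011 = 128 + 32 + 2 + 1 = 163
  480 - 163 = 317, and 00100111101 = 256 + 32 + 16 + 8 + 4 + 1 = 317 ✓



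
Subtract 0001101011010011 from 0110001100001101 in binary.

Method 1 - Direct subtraction (column by column from the right: bit − bit − borrow-in; if negative, add 2 and borrow 1 from the next column):
borrow: 0011000111100100
        0110001100001101
-       0001101011010011
------------------------
        0100100000111010

Method 2 - Add two's complement:
Two's complement of 0001101011010011: invert → 1110010100101100, add 1 → 1110010100101101
  0110001100001101
+ 1110010100101101
------------------
 10100100000111010  (end carry out of the top bit = 1)
Discarding the end carry: 0100100000111010
Decimal check:
  0110001100001101 = 16384 + 8192 + 512 + 256 + 8 + 4 + 1 = 25357
  0001101011010011 = 4096 + 2048 + 512 + 128 + 64 + 16 + 2 + 1 = 6867
  25357 - 6867 = 18490, and 0100100000111010 = 16384 + 2048 + 32 + 16 + 8 + 2 = 18490 ✓



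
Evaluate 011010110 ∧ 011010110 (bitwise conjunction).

AND: 1 only when both bits are 1
  011010110
& 011010110
-----------
  011010110
Decimal: 214 & 214 = 214



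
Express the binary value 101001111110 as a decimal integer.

Sum of powers of 2 for each 1-bit:
2^1 + 2^2 + 2^3 + 2^4 + 2^5 + 2^6 + 2^9 + 2^11
= 2 + 4 + 8 + 16 + 32 + 64 + 512 + 2048
= 2686



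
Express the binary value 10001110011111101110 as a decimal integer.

Sum of powers of 2 for each 1-bit:
2^1 + 2^2 + 2^3 + 2^5 + 2^6 + 2^7 + 2^8 + 2^9 + 2^10 + 2^13 + 2^14 + 2^15 + 2^19
= 2 + 4 + 8 + 32 + 64 + 128 + 256 + 512 + 1024 + 8192 + 16384 + 32768 + 524288
= 583662



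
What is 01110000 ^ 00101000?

XOR: 1 when bits differ
  01110000
^ 00101000
----------
  01011000
Decimal: 112 ^ 40 = 88



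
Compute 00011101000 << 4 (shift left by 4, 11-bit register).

Original: 00011101000 (decimal 232)
Shift left by 4 positions
Append 4 zeros on the right and drop the 4 high bits that overflow the 11-bit width
Result: 11010000000 (decimal 1664)
Equivalent: 232 << 4 = 232 × 2^4 = 3712, truncated to 11 bits = 1664



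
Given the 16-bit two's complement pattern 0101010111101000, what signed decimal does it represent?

Binary: 0101010111101000
Sign bit: 0 (non-negative)
Read directly as an unsigned value:
0101010111101000 = 16384 + 4096 + 1024 + 256 + 128 + 64 + 32 + 8 = 21992
Value: 21992



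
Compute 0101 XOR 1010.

XOR: 1 when bits differ
  0101
^ 1010
------
  1111
Decimal: 5 ^ 10 = 15



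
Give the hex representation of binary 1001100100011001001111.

Group into 4-bit nibbles from right:
  0010 = 2
  0110 = 6
  0100 = 4
  0110 = 6
  0100 = 4
  1111 = F
Result: 26464F



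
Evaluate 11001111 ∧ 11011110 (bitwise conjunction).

AND: 1 only when both bits are 1
  11001111
& 11011110
----------
  11001110
Decimal: 207 & 222 = 206



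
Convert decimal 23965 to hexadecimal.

Using repeated division by 16 (digits 10–15 are A–F):
23965 ÷ 16 = 1497 remainder 13 (D)
1497 ÷ 16 = 93 remainder 9
93 ÷ 16 = 5 remainder 13 (D)
5 ÷ 16 = 0 remainder 5
Reading remainders bottom to top: 5D9D



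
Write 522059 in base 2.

Using repeated division by 2:
522059 ÷ 2 = 261029 remainder 1
261029 ÷ 2 = 130514 remainder 1
130514 ÷ 2 = 65257 remainder 0
65257 ÷ 2 = 32628 remainder 1
32628 ÷ 2 = 16314 remainder 0
16314 ÷ 2 = 8157 remainder 0
8157 ÷ 2 = 4078 remainder 1
4078 ÷ 2 = 2039 remainder 0
2039 ÷ 2 = 1019 remainder 1
1019 ÷ 2 = 509 remainder 1
509 ÷ 2 = 254 remainder 1
254 ÷ 2 = 127 remainder 0
127 ÷ 2 = 63 remainder 1
63 ÷ 2 = 31 remainder 1
31 ÷ 2 = 15 remainder 1
15 ÷ 2 = 7 remainder 1
7 ÷ 2 = 3 remainder 1
3 ÷ 2 = 1 remainder 1
1 ÷ 2 = 0 remainder 1
Reading remainders bottom to top: 1111111011101001011



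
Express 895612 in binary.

Using repeated division by 2:
895612 ÷ 2 = 447806 remainder 0
447806 ÷ 2 = 223903 remainder 0
223903 ÷ 2 = 111951 remainder 1
111951 ÷ 2 = 55975 remainder 1
55975 ÷ 2 = 27987 remainder 1
27987 ÷ 2 = 13993 remainder 1
13993 ÷ 2 = 6996 remainder 1
6996 ÷ 2 = 3498 remainder 0
3498 ÷ 2 = 1749 remainder 0
1749 ÷ 2 = 874 remainder 1
874 ÷ 2 = 437 remainder 0
437 ÷ 2 = 218 remainder 1
218 ÷ 2 = 109 remainder 0
109 ÷ 2 = 54 remainder 1
54 ÷ 2 = 27 remainder 0
27 ÷ 2 = 13 remainder 1
13 ÷ 2 = 6 remainder 1
6 ÷ 2 = 3 remainder 0
3 ÷ 2 = 1 remainder 1
1 ÷ 2 = 0 remainder 1
Reading remainders bottom to top: 11011010101001111100



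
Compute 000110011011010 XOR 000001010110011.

XOR: 1 when bits differ
  000110011011010
^ 000001010110011
-----------------
  000111001101001
Decimal: 3290 ^ 691 = 3689



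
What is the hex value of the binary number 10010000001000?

Group into 4-bit nibbles from right:
  0010 = 2
  0100 = 4
  0000 = 0
  1000 = 8
Result: 2408



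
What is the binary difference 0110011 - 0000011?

Method 1 - Direct subtraction (column by column from the right: bit − bit − borrow-in; if negative, add 2 and borrow 1 from the next column):
borrow: 0000000
        0110011
-       0000011
---------------
        0110000

Method 2 - Add two's complement:
Two's complement of 0000011: invert → 1111100, add 1 → 1111101
  0110011
+ 1111101
---------
 10110000  (end carry out of the top bit = 1)
Discarding the end carry: 0110000
Decimal check:
  0110011 = 32 + 16 + 2 + 1 = 51
  0000011 = 2 + 1 = 3
  51 - 3 = 48, and 0110000 = 32 + 16 = 48 ✓



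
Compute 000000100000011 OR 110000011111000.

OR: 1 when either bit is 1
  000000100000011
| 110000011111000
-----------------
  110000111111011
Decimal: 259 | 24824 = 25083



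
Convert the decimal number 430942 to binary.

Using repeated division by 2:
430942 ÷ 2 = 215471 remainder 0
215471 ÷ 2 = 107735 remainder 1
107735 ÷ 2 = 53867 remainder 1
53867 ÷ 2 = 26933 remainder 1
26933 ÷ 2 = 13466 remainder 1
13466 ÷ 2 = 6733 remainder 0
6733 ÷ 2 = 3366 remainder 1
3366 ÷ 2 = 1683 remainder 0
1683 ÷ 2 = 841 remainder 1
841 ÷ 2 = 420 remainder 1
420 ÷ 2 = 210 remainder 0
210 ÷ 2 = 105 remainder 0
105 ÷ 2 = 52 remainder 1
52 ÷ 2 = 26 remainder 0
26 ÷ 2 = 13 remainder 0
13 ÷ 2 = 6 remainder 1
6 ÷ 2 = 3 remainder 0
3 ÷ 2 = 1 remainder 1
1 ÷ 2 = 0 remainder 1
Reading remainders bottom to top: 1101001001101011110



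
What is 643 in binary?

Using repeated division by 2:
643 ÷ 2 = 321 remainder 1
321 ÷ 2 = 160 remainder 1
160 ÷ 2 = 80 remainder 0
80 ÷ 2 = 40 remainder 0
40 ÷ 2 = 20 remainder 0
20 ÷ 2 = 10 remainder 0
10 ÷ 2 = 5 remainder 0
5 ÷ 2 = 2 remainder 1
2 ÷ 2 = 1 remainder 0
1 ÷ 2 = 0 remainder 1
Reading remainders bottom to top: 1010000011



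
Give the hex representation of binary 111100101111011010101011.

Group into 4-bit nibbles from right:
  1111 = F
  0010 = 2
  1111 = F
  0110 = 6
  1010 = A
  1011 = B
Result: F2F6AB



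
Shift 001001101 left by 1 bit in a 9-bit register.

Original: 001001101 (decimal 77)
Shift left by 1 position
Append 1 zero on the right
Result: 010011010 (decimal 154)
Equivalent: 77 << 1 = 77 × 2^1 = 154



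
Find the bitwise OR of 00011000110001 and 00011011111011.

OR: 1 when either bit is 1
  00011000110001
| 00011011111011
----------------
  00011011111011
Decimal: 1585 | 1787 = 1787



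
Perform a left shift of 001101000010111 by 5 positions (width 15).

Original: 001101000010111 (decimal 6679)
Shift left by 5 positions
Append 5 zeros on the right and drop the 5 high bits that overflow the 15-bit width
Result: 100001011100000 (decimal 17120)
Equivalent: 6679 << 5 = 6679 × 2^5 = 213728, truncated to 15 bits = 17120



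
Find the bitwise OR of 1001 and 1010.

OR: 1 when either bit is 1
  1001
| 1010
------
  1011
Decimal: 9 | 10 = 11



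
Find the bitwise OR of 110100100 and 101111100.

OR: 1 when either bit is 1
  110100100
| 101111100
-----------
  111111100
Decimal: 420 | 380 = 508



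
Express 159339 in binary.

Using repeated division by 2:
159339 ÷ 2 = 79669 remainder 1
79669 ÷ 2 = 39834 remainder 1
39834 ÷ 2 = 19917 remainder 0
19917 ÷ 2 = 9958 remainder 1
9958 ÷ 2 = 4979 remainder 0
4979 ÷ 2 = 2489 remainder 1
2489 ÷ 2 = 1244 remainder 1
1244 ÷ 2 = 622 remainder 0
622 ÷ 2 = 311 remainder 0
311 ÷ 2 = 155 remainder 1
155 ÷ 2 = 77 remainder 1
77 ÷ 2 = 38 remainder 1
38 ÷ 2 = 19 remainder 0
19 ÷ 2 = 9 remainder 1
9 ÷ 2 = 4 remainder 1
4 ÷ 2 = 2 remainder 0
2 ÷ 2 = 1 remainder 0
1 ÷ 2 = 0 remainder 1
Reading remainders bottom to top: 100110111001101011



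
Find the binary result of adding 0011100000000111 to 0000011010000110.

Add column by column from the right: bit + bit + carry-in; write the sum mod 2, carry 1 when the sum is 2 or 3.
carry:  0000000000001100
        0011100000000111
+       0000011010000110
------------------------
       00011111010001101
(the carry out of the leftmost column, 0, becomes the leading bit)
Decimal check:
  0011100000000111 = 8192 + 4096 + 2048 + 4 + 2 + 1 = 14343
  0000011010000110 = 1024 + 512 + 128 + 4 + 2 = 1670
  14343 + 1670 = 16013, and 00011111010001101 = 8192 + 4096 + 2048 + 1024 + 512 + 128 + 8 + 4 + 1 = 16013 ✓



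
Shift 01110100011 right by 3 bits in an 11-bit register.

Original: 01110100011 (decimal 931)
Shift right by 3 positions
Drop the 3 low bits; fill with zeros on the left
Result: 00001110100 (decimal 116)
Equivalent: 931 >> 3 = 931 ÷ 2^3 = 116



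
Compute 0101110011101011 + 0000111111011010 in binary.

Add column by column from the right: bit + bit + carry-in; write the sum mod 2, carry 1 when the sum is 2 or 3.
carry:  0011111111110100
        0101110011101011
+       0000111111011010
------------------------
       00110110011000101
(the carry out of the leftmost column, 0, becomes the leading bit)
Decimal check:
  0101110011101011 = 16384 + 4096 + 2048 + 1024 + 128 + 64 + 32 + 8 + 2 + 1 = 23787
  0000111111011010 = 2048 + 1024 + 512 + 256 + 128 + 64 + 16 + 8 + 2 = 4058
  23787 + 4058 = 27845, and 00110110011000101 = 16384 + 8192 + 2048 + 1024 + 128 + 64 + 4 + 1 = 27845 ✓



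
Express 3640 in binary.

Using repeated division by 2:
3640 ÷ 2 = 1820 remainder 0
1820 ÷ 2 = 910 remainder 0
910 ÷ 2 = 455 remainder 0
455 ÷ 2 = 227 remainder 1
227 ÷ 2 = 113 remainder 1
113 ÷ 2 = 56 remainder 1
56 ÷ 2 = 28 remainder 0
28 ÷ 2 = 14 remainder 0
14 ÷ 2 = 7 remainder 0
7 ÷ 2 = 3 remainder 1
3 ÷ 2 = 1 remainder 1
1 ÷ 2 = 0 remainder 1
Reading remainders bottom to top: 111000111000



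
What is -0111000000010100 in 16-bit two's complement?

Original: 0111000000010100
Step 1 - Invert all bits: 1000111111101011
Step 2 - Add 1: 1000111111101100
Verification: 0111000000010100 + 1000111111101100 = 10000000000000000; discarding the end carry (carry out of the top bit) leaves the 16-bit value 0000000000000000, as required for x + (-x)



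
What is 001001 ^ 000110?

XOR: 1 when bits differ
  001001
^ 000110
--------
  001111
Decimal: 9 ^ 6 = 15



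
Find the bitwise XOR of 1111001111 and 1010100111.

XOR: 1 when bits differ
  1111001111
^ 1010100111
------------
  0101101000
Decimal: 975 ^ 679 = 360



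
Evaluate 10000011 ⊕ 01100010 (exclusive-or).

XOR: 1 when bits differ
  10000011
^ 01100010
----------
  11100001
Decimal: 131 ^ 98 = 225



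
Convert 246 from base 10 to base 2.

Using repeated division by 2:
246 ÷ 2 = 123 remainder 0
123 ÷ 2 = 61 remainder 1
61 ÷ 2 = 30 remainder 1
30 ÷ 2 = 15 remainder 0
15 ÷ 2 = 7 remainder 1
7 ÷ 2 = 3 remainder 1
3 ÷ 2 = 1 remainder 1
1 ÷ 2 = 0 remainder 1
Reading remainders bottom to top: 11110110



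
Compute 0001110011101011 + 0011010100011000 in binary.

Add column by column from the right: bit + bit + carry-in; write the sum mod 2, carry 1 when the sum is 2 or 3.
carry:  0111101111110000
        0001110011101011
+       0011010100011000
------------------------
       00101001000000011
(the carry out of the leftmost column, 0, becomes the leading bit)
Decimal check:
  0001110011101011 = 4096 + 2048 + 1024 + 128 + 64 + 32 + 8 + 2 + 1 = 7403
  0011010100011000 = 8192 + 4096 + 1024 + 256 + 16 + 8 = 13592
  7403 + 13592 = 20995, and 00101001000000011 = 16384 + 4096 + 512 + 2 + 1 = 20995 ✓



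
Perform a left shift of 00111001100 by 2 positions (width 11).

Original: 00111001100 (decimal 460)
Shift left by 2 positions
Append 2 zeros on the right
Result: 11100110000 (decimal 1840)
Equivalent: 460 << 2 = 460 × 2^2 = 1840



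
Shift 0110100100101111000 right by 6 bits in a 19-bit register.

Original: 0110100100101111000 (decimal 215416)
Shift right by 6 positions
Drop the 6 low bits; fill with zeros on the left
Result: 0000000110100100101 (decimal 3365)
Equivalent: 215416 >> 6 = 215416 ÷ 2^6 = 3365



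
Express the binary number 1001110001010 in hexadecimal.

Group into 4-bit nibbles from right:
  0001 = 1
  0011 = 3
  1000 = 8
  1010 = A
Result: 138A



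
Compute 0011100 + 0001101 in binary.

Add column by column from the right: bit + bit + carry-in; write the sum mod 2, carry 1 when the sum is 2 or 3.
carry:  0111000
        0011100
+       0001101
---------------
       00101001
(the carry out of the leftmost column, 0, becomes the leading bit)
Decimal check:
  0011100 = 16 + 8 + 4 = 28
  0001101 = 8 + 4 + 1 = 13
  28 + 13 = 41, and 00101001 = 32 + 8 + 1 = 41 ✓



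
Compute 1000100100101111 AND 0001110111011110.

AND: 1 only when both bits are 1
  1000100100101111
& 0001110111011110
------------------
  0000100100001110
Decimal: 35119 & 7646 = 2318



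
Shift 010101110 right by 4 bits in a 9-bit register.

Original: 010101110 (decimal 174)
Shift right by 4 positions
Drop the 4 low bits; fill with zeros on the left
Result: 000001010 (decimal 10)
Equivalent: 174 >> 4 = 174 ÷ 2^4 = 10



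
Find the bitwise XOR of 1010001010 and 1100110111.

XOR: 1 when bits differ
  1010001010
^ 1100110111
------------
  0110111101
Decimal: 650 ^ 823 = 445



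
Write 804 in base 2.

Using repeated division by 2:
804 ÷ 2 = 402 remainder 0
402 ÷ 2 = 201 remainder 0
201 ÷ 2 = 100 remainder 1
100 ÷ 2 = 50 remainder 0
50 ÷ 2 = 25 remainder 0
25 ÷ 2 = 12 remainder 1
12 ÷ 2 = 6 remainder 0
6 ÷ 2 = 3 remainder 0
3 ÷ 2 = 1 remainder 1
1 ÷ 2 = 0 remainder 1
Reading remainders bottom to top: 1100100100



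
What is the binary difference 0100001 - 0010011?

Method 1 - Direct subtraction (column by column from the right: bit − bit − borrow-in; if negative, add 2 and borrow 1 from the next column):
borrow: 0111100
        0100001
-       0010011
---------------
        0001110

Method 2 - Add two's complement:
Two's complement of 0010011: invert → 1101100, add 1 → 1101101
  0100001
+ 1101101
---------
 10001110  (end carry out of the top bit = 1)
Discarding the end carry: 0001110
Decimal check:
  0100001 = 32 + 1 = 33
  0010011 = 16 + 2 + 1 = 19
  33 - 19 = 14, and 0001110 = 8 + 4 + 2 = 14 ✓



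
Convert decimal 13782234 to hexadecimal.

Using repeated division by 16 (digits 10–15 are A–F):
13782234 ÷ 16 = 861389 remainder 10 (A)
861389 ÷ 16 = 53836 remainder 13 (D)
53836 ÷ 16 = 3364 remainder 12 (C)
3364 ÷ 16 = 210 remainder 4
210 ÷ 16 = 13 remainder 2
13 ÷ 16 = 0 remainder 13 (D)
Reading remainders bottom to top: D24CDA



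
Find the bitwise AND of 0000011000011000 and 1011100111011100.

AND: 1 only when both bits are 1
  0000011000011000
& 1011100111011100
------------------
  0000000000011000
Decimal: 1560 & 47580 = 24



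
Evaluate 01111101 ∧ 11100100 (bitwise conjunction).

AND: 1 only when both bits are 1
  01111101
& 11100100
----------
  01100100
Decimal: 125 & 228 = 100



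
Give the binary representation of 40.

Using repeated division by 2:
40 ÷ 2 = 20 remainder 0
20 ÷ 2 = 10 remainder 0
10 ÷ 2 = 5 remainder 0
5 ÷ 2 = 2 remainder 1
2 ÷ 2 = 1 remainder 0
1 ÷ 2 = 0 remainder 1
Reading remainders bottom to top: 101000



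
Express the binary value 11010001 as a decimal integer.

Sum of powers of 2 for each 1-bit:
2^0 + 2^4 + 2^6 + 2^7
= 1 + 16 + 64 + 128
= 209



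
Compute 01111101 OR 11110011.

OR: 1 when either bit is 1
  01111101
| 11110011
----------
  11111111
Decimal: 125 | 243 = 255



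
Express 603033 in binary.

Using repeated division by 2:
603033 ÷ 2 = 301516 remainder 1
301516 ÷ 2 = 150758 remainder 0
150758 ÷ 2 = 75379 remainder 0
75379 ÷ 2 = 37689 remainder 1
37689 ÷ 2 = 18844 remainder 1
18844 ÷ 2 = 9422 remainder 0
9422 ÷ 2 = 4711 remainder 0
4711 ÷ 2 = 2355 remainder 1
2355 ÷ 2 = 1177 remainder 1
1177 ÷ 2 = 588 remainder 1
588 ÷ 2 = 294 remainder 0
294 ÷ 2 = 147 remainder 0
147 ÷ 2 = 73 remainder 1
73 ÷ 2 = 36 remainder 1
36 ÷ 2 = 18 remainder 0
18 ÷ 2 = 9 remainder 0
9 ÷ 2 = 4 remainder 1
4 ÷ 2 = 2 remainder 0
2 ÷ 2 = 1 remainder 0
1 ÷ 2 = 0 remainder 1
Reading remainders bottom to top: 10010011001110011001



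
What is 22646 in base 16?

Using repeated division by 16 (digits 10–15 are A–F):
22646 ÷ 16 = 1415 remainder 6
1415 ÷ 16 = 88 remainder 7
88 ÷ 16 = 5 remainder 8
5 ÷ 16 = 0 remainder 5
Reading remainders bottom to top: 5876



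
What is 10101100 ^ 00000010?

XOR: 1 when bits differ
  10101100
^ 00000010
----------
  10101110
Decimal: 172 ^ 2 = 174



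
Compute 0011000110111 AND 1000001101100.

AND: 1 only when both bits are 1
  0011000110111
& 1000001101100
---------------
  0000000100100
Decimal: 1591 & 4204 = 36



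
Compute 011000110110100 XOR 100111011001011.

XOR: 1 when bits differ
  011000110110100
^ 100111011001011
-----------------
  111111101111111
Decimal: 12724 ^ 20171 = 32639



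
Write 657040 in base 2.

Using repeated division by 2:
657040 ÷ 2 = 328520 remainder 0
328520 ÷ 2 = 164260 remainder 0
164260 ÷ 2 = 82130 remainder 0
82130 ÷ 2 = 41065 remainder 0
41065 ÷ 2 = 20532 remainder 1
20532 ÷ 2 = 10266 remainder 0
10266 ÷ 2 = 5133 remainder 0
5133 ÷ 2 = 2566 remainder 1
2566 ÷ 2 = 1283 remainder 0
1283 ÷ 2 = 641 remainder 1
641 ÷ 2 = 320 remainder 1
320 ÷ 2 = 160 remainder 0
160 ÷ 2 = 80 remainder 0
80 ÷ 2 = 40 remainder 0
40 ÷ 2 = 20 remainder 0
20 ÷ 2 = 10 remainder 0
10 ÷ 2 = 5 remainder 0
5 ÷ 2 = 2 remainder 1
2 ÷ 2 = 1 remainder 0
1 ÷ 2 = 0 remainder 1
Reading remainders bottom to top: 10100000011010010000



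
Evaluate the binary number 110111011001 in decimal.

Sum of powers of 2 for each 1-bit:
2^0 + 2^3 + 2^4 + 2^6 + 2^7 + 2^8 + 2^10 + 2^11
= 1 + 8 + 16 + 64 + 128 + 256 + 1024 + 2048
= 3545



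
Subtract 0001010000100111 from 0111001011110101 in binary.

Method 1 - Direct subtraction (column by column from the right: bit − bit − borrow-in; if negative, add 2 and borrow 1 from the next column):
borrow: 0011100000011100
        0111001011110101
-       0001010000100111
------------------------
        0101111011001110

Method 2 - Add two's complement:
Two's complement of 0001010000100111: invert → 1110101111011000, add 1 → 1110101111011001
  0111001011110101
+ 1110101111011001
------------------
 10101111011001110  (end carry out of the top bit = 1)
Discarding the end carry: 0101111011001110
Decimal check:
  0111001011110101 = 16384 + 8192 + 4096 + 512 + 128 + 64 + 32 + 16 + 4 + 1 = 29429
  0001010000100111 = 4096 + 1024 + 32 + 4 + 2 + 1 = 5159
  29429 - 5159 = 24270, and 0101111011001110 = 16384 + 4096 + 2048 + 1024 + 512 + 128 + 64 + 8 + 4 + 2 = 24270 ✓



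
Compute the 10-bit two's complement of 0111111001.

Original: 0111111001
Step 1 - Invert all bits: 1000000110
Step 2 - Add 1: 1000000111
Verification: 0111111001 + 1000000111 = 10000000000; discarding the end carry (carry out of the top bit) leaves the 10-bit value 0000000000, as required for x + (-x)



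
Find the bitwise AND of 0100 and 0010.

AND: 1 only when both bits are 1
  0100
& 0010
------
  0000
Decimal: 4 & 2 = 0



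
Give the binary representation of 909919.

Using repeated division by 2:
909919 ÷ 2 = 454959 remainder 1
454959 ÷ 2 = 227479 remainder 1
227479 ÷ 2 = 113739 remainder 1
113739 ÷ 2 = 56869 remainder 1
56869 ÷ 2 = 28434 remainder 1
28434 ÷ 2 = 14217 remainder 0
14217 ÷ 2 = 7108 remainder 1
7108 ÷ 2 = 3554 remainder 0
3554 ÷ 2 = 1777 remainder 0
1777 ÷ 2 = 888 remainder 1
888 ÷ 2 = 444 remainder 0
444 ÷ 2 = 222 remainder 0
222 ÷ 2 = 111 remainder 0
111 ÷ 2 = 55 remainder 1
55 ÷ 2 = 27 remainder 1
27 ÷ 2 = 13 remainder 1
13 ÷ 2 = 6 remainder 1
6 ÷ 2 = 3 remainder 0
3 ÷ 2 = 1 remainder 1
1 ÷ 2 = 0 remainder 1
Reading remainders bottom to top: 11011110001001011111



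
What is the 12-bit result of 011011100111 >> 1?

Original: 011011100111 (decimal 1767)
Shift right by 1 position
Drop the 1 low bit; fill with zero on the left
Result: 001101110011 (decimal 883)
Equivalent: 1767 >> 1 = 1767 ÷ 2^1 = 883



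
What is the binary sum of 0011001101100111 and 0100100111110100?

Add column by column from the right: bit + bit + carry-in; write the sum mod 2, carry 1 when the sum is 2 or 3.
carry:  0000011111001000
        0011001101100111
+       0100100111110100
------------------------
       00111110101011011
(the carry out of the leftmost column, 0, becomes the leading bit)
Decimal check:
  0011001101100111 = 8192 + 4096 + 512 + 256 + 64 + 32 + 4 + 2 + 1 = 13159
  0100100111110100 = 16384 + 2048 + 256 + 128 + 64 + 32 + 16 + 4 = 18932
  13159 + 18932 = 32091, and 00111110101011011 = 16384 + 8192 + 4096 + 2048 + 1024 + 256 + 64 + 16 + 8 + 2 + 1 = 32091 ✓



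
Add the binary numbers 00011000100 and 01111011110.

Add column by column from the right: bit + bit + carry-in; write the sum mod 2, carry 1 when the sum is 2 or 3.
carry:  11110111000
        00011000100
+       01111011110
-------------------
       010010100010
(the carry out of the leftmost column, 0, becomes the leading bit)
Decimal check:
  00011000100 = 128 + 64 + 4 = 196
  01111011110 = 512 + 256 + 128 + 64 + 16 + 8 + 4 + 2 = 990
  196 + 990 = 1186, and 010010100010 = 1024 + 128 + 32 + 2 = 1186 ✓



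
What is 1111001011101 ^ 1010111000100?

XOR: 1 when bits differ
  1111001011101
^ 1010111000100
---------------
  0101110011001
Decimal: 7773 ^ 5572 = 2969



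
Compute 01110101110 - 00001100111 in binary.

Method 1 - Direct subtraction (column by column from the right: bit − bit − borrow-in; if negative, add 2 and borrow 1 from the next column):
borrow: 00010001110
        01110101110
-       00001100111
-------------------
        01101000111

Method 2 - Add two's complement:
Two's complement of 00001100111: invert → 11110011000, add 1 → 11110011001
  01110101110
+ 11110011001
-------------
 101101000111  (end carry out of the top bit = 1)
Discarding the end carry: 01101000111
Decimal check:
  01110101110 = 512 + 256 + 128 + 32 + 8 + 4 + 2 = 942
  00001100111 = 64 + 32 + 4 + 2 + 1 = 103
  942 - 103 = 839, and 01101000111 = 512 + 256 + 64 + 4 + 2 + 1 = 839 ✓



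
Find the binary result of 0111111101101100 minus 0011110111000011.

Method 1 - Direct subtraction (column by column from the right: bit − bit − borrow-in; if negative, add 2 and borrow 1 from the next column):
borrow: 0000001100000110
        0111111101101100
-       0011110111000011
------------------------
        0100000110101001

Method 2 - Add two's complement:
Two's complement of 0011110111000011: invert → 1100001000111100, add 1 → 1100001000111101
  0111111101101100
+ 1100001000111101
------------------
 10100000110101001  (end carry out of the top bit = 1)
Discarding the end carry: 0100000110101001
Decimal check:
  0111111101101100 = 16384 + 8192 + 4096 + 2048 + 1024 + 512 + 256 + 64 + 32 + 8 + 4 = 32620
  0011110111000011 = 8192 + 4096 + 2048 + 1024 + 256 + 128 + 64 + 2 + 1 = 15811
  32620 - 15811 = 16809, and 0100000110101001 = 16384 + 256 + 128 + 32 + 8 + 1 = 16809 ✓



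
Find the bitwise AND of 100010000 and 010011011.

AND: 1 only when both bits are 1
  100010000
& 010011011
-----------
  000010000
Decimal: 272 & 155 = 16



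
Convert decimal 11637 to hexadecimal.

Using repeated division by 16 (digits 10–15 are A–F):
11637 ÷ 16 = 727 remainder 5
727 ÷ 16 = 45 remainder 7
45 ÷ 16 = 2 remainder 13 (D)
2 ÷ 16 = 0 remainder 2
Reading remainders bottom to top: 2D75



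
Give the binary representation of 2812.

Using repeated division by 2:
2812 ÷ 2 = 1406 remainder 0
1406 ÷ 2 = 703 remainder 0
703 ÷ 2 = 351 remainder 1
351 ÷ 2 = 175 remainder 1
175 ÷ 2 = 87 remainder 1
87 ÷ 2 = 43 remainder 1
43 ÷ 2 = 21 remainder 1
21 ÷ 2 = 10 remainder 1
10 ÷ 2 = 5 remainder 0
5 ÷ 2 = 2 remainder 1
2 ÷ 2 = 1 remainder 0
1 ÷ 2 = 0 remainder 1
Reading remainders bottom to top: 101011111100



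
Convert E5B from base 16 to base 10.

Expand by place value (powers of 16):
Digit values: E = 14, B = 11
E5B = 14 × 16^2 + 5 × 16^1 + 11 × 16^0
= 14 × 256 + 5 × 16 + 11 × 1
= 3584 + 80 + 11
= 3675



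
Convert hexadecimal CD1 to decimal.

Expand by place value (powers of 16):
Digit values: C = 12, D = 13
CD1 = 12 × 16^2 + 13 × 16^1 + 1 × 16^0
= 12 × 256 + 13 × 16 + 1 × 1
= 3072 + 208 + 1
= 3281



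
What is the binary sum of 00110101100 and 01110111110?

Add column by column from the right: bit + bit + carry-in; write the sum mod 2, carry 1 when the sum is 2 or 3.
carry:  11101111000
        00110101100
+       01110111110
-------------------
       010101101010
(the carry out of the leftmost column, 0, becomes the leading bit)
Decimal check:
  00110101100 = 256 + 128 + 32 + 8 + 4 = 428
  01110111110 = 512 + 256 + 128 + 32 + 16 + 8 + 4 + 2 = 958
  428 + 958 = 1386, and 010101101010 = 1024 + 256 + 64 + 32 + 8 + 2 = 1386 ✓



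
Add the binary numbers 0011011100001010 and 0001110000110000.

Add column by column from the right: bit + bit + carry-in; write the sum mod 2, carry 1 when the sum is 2 or 3.
carry:  0111100000000000
        0011011100001010
+       0001110000110000
------------------------
       00101001100111010
(the carry out of the leftmost column, 0, becomes the leading bit)
Decimal check:
  0011011100001010 = 8192 + 4096 + 1024 + 512 + 256 + 8 + 2 = 14090
  0001110000110000 = 4096 + 2048 + 1024 + 32 + 16 = 7216
  14090 + 7216 = 21306, and 00101001100111010 = 16384 + 4096 + 512 + 256 + 32 + 16 + 8 + 2 = 21306 ✓



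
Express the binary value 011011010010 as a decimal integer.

Sum of powers of 2 for each 1-bit:
2^1 + 2^4 + 2^6 + 2^7 + 2^9 + 2^10
= 2 + 16 + 64 + 128 + 512 + 1024
= 1746



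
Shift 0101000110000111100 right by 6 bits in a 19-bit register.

Original: 0101000110000111100 (decimal 166972)
Shift right by 6 positions
Drop the 6 low bits; fill with zeros on the left
Result: 0000000101000110000 (decimal 2608)
Equivalent: 166972 >> 6 = 166972 ÷ 2^6 = 2608



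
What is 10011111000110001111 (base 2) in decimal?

Sum of powers of 2 for each 1-bit:
2^0 + 2^1 + 2^2 + 2^3 + 2^7 + 2^8 + 2^12 + 2^13 + 2^14 + 2^15 + 2^16 + 2^19
= 1 + 2 + 4 + 8 + 128 + 256 + 4096 + 8192 + 16384 + 32768 + 65536 + 524288
= 651663



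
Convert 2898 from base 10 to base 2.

Using repeated division by 2:
2898 ÷ 2 = 1449 remainder 0
1449 ÷ 2 = 724 remainder 1
724 ÷ 2 = 362 remainder 0
362 ÷ 2 = 181 remainder 0
181 ÷ 2 = 90 remainder 1
90 ÷ 2 = 45 remainder 0
45 ÷ 2 = 22 remainder 1
22 ÷ 2 = 11 remainder 0
11 ÷ 2 = 5 remainder 1
5 ÷ 2 = 2 remainder 1
2 ÷ 2 = 1 remainder 0
1 ÷ 2 = 0 remainder 1
Reading remainders bottom to top: 101101010010



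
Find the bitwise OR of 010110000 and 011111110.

OR: 1 when either bit is 1
  010110000
| 011111110
-----------
  011111110
Decimal: 176 | 254 = 254



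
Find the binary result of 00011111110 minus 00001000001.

Method 1 - Direct subtraction (column by column from the right: bit − bit − borrow-in; if negative, add 2 and borrow 1 from the next column):
borrow: 00000000010
        00011111110
-       00001000001
-------------------
        00010111101

Method 2 - Add two's complement:
Two's complement of 00001000001: invert → 11110111110, add 1 → 11110111111
  00011111110
+ 11110111111
-------------
 100010111101  (end carry out of the top bit = 1)
Discarding the end carry: 00010111101
Decimal check:
  00011111110 = 128 + 64 + 32 + 16 + 8 + 4 + 2 = 254
  00001000001 = 64 + 1 = 65
  254 - 65 = 189, and 00010111101 = 128 + 32 + 16 + 8 + 4 + 1 = 189 ✓



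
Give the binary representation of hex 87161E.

Convert each hex digit to 4 bits:
  8 = 1000
  7 = 0111
  1 = 0001
  6 = 0110
  1 = 0001
  E = 1110
Concatenate: 100001110001011000011110



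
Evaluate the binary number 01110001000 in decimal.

Sum of powers of 2 for each 1-bit:
2^3 + 2^7 + 2^8 + 2^9
= 8 + 128 + 256 + 512
= 904



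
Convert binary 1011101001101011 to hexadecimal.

Group into 4-bit nibbles from right:
  1011 = B
  1010 = A
  0110 = 6
  1011 = B
Result: BA6B



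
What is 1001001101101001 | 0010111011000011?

OR: 1 when either bit is 1
  1001001101101001
| 0010111011000011
------------------
  1011111111101011
Decimal: 37737 | 11971 = 49131



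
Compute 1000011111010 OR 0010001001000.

OR: 1 when either bit is 1
  1000011111010
| 0010001001000
---------------
  1010011111010
Decimal: 4346 | 1096 = 5370



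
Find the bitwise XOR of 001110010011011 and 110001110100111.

XOR: 1 when bits differ
  001110010011011
^ 110001110100111
-----------------
  111111100111100
Decimal: 7323 ^ 25511 = 32572

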